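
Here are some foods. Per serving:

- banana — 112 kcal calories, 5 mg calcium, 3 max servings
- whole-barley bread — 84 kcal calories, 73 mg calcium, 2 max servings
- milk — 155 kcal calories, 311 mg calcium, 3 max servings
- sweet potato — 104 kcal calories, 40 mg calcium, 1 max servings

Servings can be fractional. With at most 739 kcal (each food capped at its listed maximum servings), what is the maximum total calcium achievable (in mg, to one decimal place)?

1119.1 mg

Calcium per kcal: milk 2.006, whole-barley bread 0.869, sweet potato 0.3846, banana 0.04464.
Take 3 servings of milk: uses 465 kcal, +933.0 mg calcium (running total 933.0 mg).
Take 2 servings of whole-barley bread: uses 168 kcal, +146.0 mg calcium (running total 1079.0 mg).
Take 1 serving of sweet potato: uses 104 kcal, +40.0 mg calcium (running total 1119.0 mg).
Take 0.01786 servings of banana: uses 2 kcal, +0.1 mg calcium (running total 1119.1 mg).
Greedy by best ratio exhausts the calories allowance optimally: 1119.1 mg.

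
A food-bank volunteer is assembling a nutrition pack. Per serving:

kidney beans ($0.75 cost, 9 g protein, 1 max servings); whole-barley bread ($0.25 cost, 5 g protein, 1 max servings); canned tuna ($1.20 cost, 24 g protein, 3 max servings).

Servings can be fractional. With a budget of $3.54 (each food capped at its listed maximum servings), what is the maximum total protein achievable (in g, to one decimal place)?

70.8 g

Protein per dollar: whole-barley bread 20, canned tuna 20, kidney beans 12.
Take 1 serving of whole-barley bread: spends $0.25, +5.0 g protein (running total 5.0 g).
Take 2.742 servings of canned tuna: spends $3.29, +65.8 g protein (running total 70.8 g).
Filling greedily by protein-per-dollar is optimal for one linear limit, giving 70.8 g.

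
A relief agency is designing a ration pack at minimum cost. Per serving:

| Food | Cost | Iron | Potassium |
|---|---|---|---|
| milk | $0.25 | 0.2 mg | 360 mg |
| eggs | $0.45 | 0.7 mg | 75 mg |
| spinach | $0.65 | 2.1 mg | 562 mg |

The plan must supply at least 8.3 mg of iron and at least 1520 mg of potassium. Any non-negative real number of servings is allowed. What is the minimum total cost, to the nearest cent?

This is a tiny linear program; its minimum lies at a vertex of the feasible set. List the vertices and price them.
milk only: max(8.3/0.2, 1520/360) = 41.5 servings → $10.38.
eggs only: max(8.3/0.7, 1520/75) = 20.27 servings → $9.12.
spinach only: max(8.3/2.1, 1520/562) = 3.952 servings → $2.57.
milk + eggs with both tight: 1.863 servings and 11.32 servings → $5.56.
milk + spinach: the both-tight solution has a negative serving — not a feasible corner.
eggs + spinach with both tight: 6.242 servings and 1.872 servings → $4.03.
Cheapest feasible corner: $2.57.

$2.57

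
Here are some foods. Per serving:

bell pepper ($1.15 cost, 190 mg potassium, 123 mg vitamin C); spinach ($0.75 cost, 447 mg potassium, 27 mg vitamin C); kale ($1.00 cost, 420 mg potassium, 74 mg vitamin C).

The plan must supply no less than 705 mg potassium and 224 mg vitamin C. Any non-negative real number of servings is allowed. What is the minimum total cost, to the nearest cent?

At the optimum either one food covers both requirements or two foods hit both targets exactly; no other combination can be cheaper.
bell pepper only: max(705/190, 224/123) = 3.711 servings → $4.27.
spinach only: max(705/447, 224/27) = 8.296 servings → $6.22.
kale only: max(705/420, 224/74) = 3.027 servings → $3.03.
bell pepper + spinach with both tight: 1.627 servings and 0.8857 servings → $2.54.
bell pepper + kale with both tight: 1.115 servings and 1.174 servings → $2.46.
spinach + kale: the both-tight solution has a negative serving — not a feasible corner.
The minimum over all feasible corners is $2.46.

$2.46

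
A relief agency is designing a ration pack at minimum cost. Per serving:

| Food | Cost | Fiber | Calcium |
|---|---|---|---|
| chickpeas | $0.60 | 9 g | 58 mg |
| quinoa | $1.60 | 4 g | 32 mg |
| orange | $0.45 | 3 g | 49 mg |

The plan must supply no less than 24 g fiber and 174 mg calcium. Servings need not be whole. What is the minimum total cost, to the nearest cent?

An LP optimum is at a vertex; with two nutrient constraints at most two foods are used. Check each candidate.
chickpeas only: max(24/9, 174/58) = 3 servings → $1.80.
quinoa only: max(24/4, 174/32) = 6 servings → $9.60.
orange only: max(24/3, 174/49) = 8 servings → $3.60.
chickpeas + quinoa with both tight: 1.286 servings and 3.107 servings → $5.74.
chickpeas + orange with both tight: 2.449 servings and 0.6517 servings → $1.76.
quinoa + orange: the both-tight solution has a negative serving — not a feasible corner.
Cheapest feasible corner: $1.76.

$1.76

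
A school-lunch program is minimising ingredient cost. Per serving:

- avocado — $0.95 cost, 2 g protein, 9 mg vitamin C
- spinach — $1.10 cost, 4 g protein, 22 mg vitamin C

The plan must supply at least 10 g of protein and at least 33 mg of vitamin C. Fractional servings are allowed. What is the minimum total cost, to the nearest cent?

With two linear requirements the optimum uses one or two foods; enumerate the corners.
avocado only: max(10/2, 33/9) = 5 servings → $4.75.
spinach only: max(10/4, 33/22) = 2.5 servings → $2.75.
avocado + spinach with both targets exact would need a negative amount; discard.
The minimum over all feasible corners is $2.75.

$2.75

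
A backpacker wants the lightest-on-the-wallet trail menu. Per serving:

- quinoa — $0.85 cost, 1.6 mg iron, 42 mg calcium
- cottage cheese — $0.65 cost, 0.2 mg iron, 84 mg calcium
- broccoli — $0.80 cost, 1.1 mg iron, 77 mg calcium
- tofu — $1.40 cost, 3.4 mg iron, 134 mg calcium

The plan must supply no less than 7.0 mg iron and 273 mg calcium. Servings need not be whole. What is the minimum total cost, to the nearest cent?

Two binding constraints pin down two serving amounts, so the optimal mix uses at most two foods. The candidates are each food alone (scaled to the tighter of iron/calcium) and each pair with both constraints tight.
quinoa only: max(7.0/1.6, 273/42) = 6.5 servings → $5.53.
cottage cheese only: max(7.0/0.2, 273/84) = 35 servings → $22.75.
broccoli only: max(7.0/1.1, 273/77) = 6.364 servings → $5.09.
tofu only: max(7.0/3.4, 273/134) = 2.059 servings → $2.88.
quinoa + cottage cheese with both tight: 4.233 servings and 1.133 servings → $4.33.
quinoa + broccoli with both tight: 3.1 servings and 1.855 servings → $4.12.
quinoa + tofu with both tight: 0.1369 servings and 1.994 servings → $2.91.
cottage cheese + broccoli with both targets exact would need a negative amount; discard.
cottage cheese + tofu with both targets exact would need a negative amount; discard.
broccoli + tofu with both targets exact would need a negative amount; discard.
So the least-cost plan costs $2.88.

$2.88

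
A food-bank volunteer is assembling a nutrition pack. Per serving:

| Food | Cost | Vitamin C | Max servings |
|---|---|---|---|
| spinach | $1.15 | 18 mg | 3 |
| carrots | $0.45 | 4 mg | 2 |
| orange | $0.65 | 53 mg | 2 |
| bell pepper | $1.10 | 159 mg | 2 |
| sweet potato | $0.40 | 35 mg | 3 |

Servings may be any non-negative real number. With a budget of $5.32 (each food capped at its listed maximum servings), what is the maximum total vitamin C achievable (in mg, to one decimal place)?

538.7 mg

Vitamin C per dollar: bell pepper 144.5, sweet potato 87.5, orange 81.54, spinach 15.65, carrots 8.889.
Take 2 servings of bell pepper: spends $2.20, +318.0 mg vitamin C (running total 318.0 mg).
Take 3 servings of sweet potato: spends $1.20, +105.0 mg vitamin C (running total 423.0 mg).
Take 2 servings of orange: spends $1.30, +106.0 mg vitamin C (running total 529.0 mg).
Take 0.5391 servings of spinach: spends $0.62, +9.7 mg vitamin C (running total 538.7 mg).
Filling greedily by vitamin C-per-dollar is optimal for one linear limit, giving 538.7 mg.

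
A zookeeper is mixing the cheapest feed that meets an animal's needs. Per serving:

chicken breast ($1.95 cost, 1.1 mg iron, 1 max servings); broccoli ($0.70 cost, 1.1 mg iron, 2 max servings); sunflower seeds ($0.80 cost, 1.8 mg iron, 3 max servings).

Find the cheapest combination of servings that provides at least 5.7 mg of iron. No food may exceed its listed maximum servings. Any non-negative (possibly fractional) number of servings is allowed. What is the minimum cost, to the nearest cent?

Cost per mg of iron: sunflower seeds $0.4444, broccoli $0.6364, chicken breast $1.7727.
Take 3 servings of sunflower seeds: +5.4 mg iron for $2.40 (total $2.40, still need 0.3 mg).
Take 0.2727 servings of broccoli: +0.3 mg iron for $0.19 (total $2.59, still need 0.0 mg).
Greedy by cheapest-per-mg is optimal for a single linear constraint, so the minimum cost is $2.59.

$2.59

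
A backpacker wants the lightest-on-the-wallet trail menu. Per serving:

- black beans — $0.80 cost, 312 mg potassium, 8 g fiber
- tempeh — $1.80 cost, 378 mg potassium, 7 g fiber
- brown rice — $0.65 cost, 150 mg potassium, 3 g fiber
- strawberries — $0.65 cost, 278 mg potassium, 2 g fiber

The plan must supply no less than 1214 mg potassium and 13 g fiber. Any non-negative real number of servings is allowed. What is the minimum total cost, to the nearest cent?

With two linear requirements the optimum uses one or two foods; enumerate the corners.
black beans only: max(1214/312, 13/8) = 3.891 servings → $3.11.
tempeh only: max(1214/378, 13/7) = 3.212 servings → $5.78.
brown rice only: max(1214/150, 13/3) = 8.093 servings → $5.26.
strawberries only: max(1214/278, 13/2) = 6.5 servings → $4.22.
black beans + tempeh: the both-tight solution has a negative serving — not a feasible corner.
black beans + brown rice with both targets exact would need a negative amount; discard.
black beans + strawberries with both tight: 0.7412 servings and 3.535 servings → $2.89.
tempeh + brown rice: the both-tight solution has a negative serving — not a feasible corner.
tempeh + strawberries with both tight: 0.9966 servings and 3.012 servings → $3.75.
brown rice + strawberries with both tight: 2.221 servings and 3.169 servings → $3.50.
So the least-cost plan costs $2.89.

$2.89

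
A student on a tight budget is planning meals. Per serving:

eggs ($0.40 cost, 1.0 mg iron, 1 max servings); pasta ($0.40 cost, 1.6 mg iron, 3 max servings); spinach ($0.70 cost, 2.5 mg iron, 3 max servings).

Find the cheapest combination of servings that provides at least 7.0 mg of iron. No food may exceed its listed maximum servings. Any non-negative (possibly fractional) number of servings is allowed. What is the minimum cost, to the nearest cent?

$1.82

Cost per mg of iron: pasta $0.2500, spinach $0.2800, eggs $0.4000.
Take 3 servings of pasta: +4.8 mg iron for $1.20 (total $1.20, still need 2.2 mg).
Take 0.88 servings of spinach: +2.2 mg iron for $0.62 (total $1.82, still need 0.0 mg).
Filling from the cheapest source first is optimal under one linear minimum: $1.82.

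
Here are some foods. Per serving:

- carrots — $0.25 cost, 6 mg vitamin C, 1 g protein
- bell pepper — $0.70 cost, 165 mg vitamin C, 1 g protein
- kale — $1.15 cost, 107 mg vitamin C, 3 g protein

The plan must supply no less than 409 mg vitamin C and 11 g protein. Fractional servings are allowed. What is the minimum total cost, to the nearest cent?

$3.72

For a min-cost LP with two ≥-constraints, a basic feasible solution has at most two positive variables.
carrots only: max(409/6, 11/1) = 68.17 servings → $17.04.
bell pepper only: max(409/165, 11/1) = 11 servings → $7.70.
kale only: max(409/107, 11/3) = 3.822 servings → $4.40.
carrots + bell pepper with both tight: 8.843 servings and 2.157 servings → $3.72.
carrots + kale: intersection lies outside the first quadrant.
bell pepper + kale with both tight: 0.1289 servings and 3.624 servings → $4.26.
Cheapest feasible corner: $3.72.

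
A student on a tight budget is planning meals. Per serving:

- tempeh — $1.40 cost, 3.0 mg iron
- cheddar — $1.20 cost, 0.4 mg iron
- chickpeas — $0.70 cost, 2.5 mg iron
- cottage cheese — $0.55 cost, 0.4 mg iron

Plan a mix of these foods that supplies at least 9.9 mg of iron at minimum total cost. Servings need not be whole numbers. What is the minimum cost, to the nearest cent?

$2.77

Cost per mg of iron: chickpeas $0.2800, tempeh $0.4667, cottage cheese $1.3750, cheddar $3.0000.
With no serving limits, use only chickpeas: 9.9 mg / 2.5 mg = 3.96 servings × $0.70 = $2.77.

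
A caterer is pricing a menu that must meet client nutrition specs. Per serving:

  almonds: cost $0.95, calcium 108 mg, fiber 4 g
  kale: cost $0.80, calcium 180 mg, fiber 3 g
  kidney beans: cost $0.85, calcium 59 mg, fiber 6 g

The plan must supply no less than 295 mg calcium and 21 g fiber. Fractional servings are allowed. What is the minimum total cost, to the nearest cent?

Two binding constraints pin down two serving amounts, so the optimal mix uses at most two foods. The candidates are each food alone (scaled to the tighter of calcium/fiber) and each pair with both constraints tight.
almonds only: max(295/108, 21/4) = 5.25 servings → $4.99.
kale only: max(295/180, 21/3) = 7 servings → $5.60.
kidney beans only: max(295/59, 21/6) = 5 servings → $4.25.
almonds + kale: intersection lies outside the first quadrant.
almonds + kidney beans with both tight: 1.289 servings and 2.641 servings → $3.47.
kale + kidney beans with both tight: 0.588 servings and 3.206 servings → $3.20.
So the least-cost plan costs $3.20.

$3.20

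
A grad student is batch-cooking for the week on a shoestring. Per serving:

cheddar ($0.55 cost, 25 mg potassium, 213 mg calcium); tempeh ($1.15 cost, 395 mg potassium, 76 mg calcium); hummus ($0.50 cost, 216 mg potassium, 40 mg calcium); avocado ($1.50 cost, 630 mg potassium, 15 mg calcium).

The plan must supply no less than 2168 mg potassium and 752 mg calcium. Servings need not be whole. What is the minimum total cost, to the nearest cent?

$5.85

With two linear requirements the optimum uses one or two foods; enumerate the corners.
cheddar only: max(2168/25, 752/213) = 86.72 servings → $47.70.
tempeh only: max(2168/395, 752/76) = 9.895 servings → $11.38.
hummus only: max(2168/216, 752/40) = 18.8 servings → $9.40.
avocado only: max(2168/630, 752/15) = 50.13 servings → $75.20.
cheddar + tempeh with both tight: 1.608 servings and 5.387 servings → $7.08.
cheddar + hummus with both tight: 1.682 servings and 9.842 servings → $5.85.
cheddar + avocado with both tight: 3.297 servings and 3.31 servings → $6.78.
tempeh + hummus with both targets exact would need a negative amount; discard.
tempeh + avocado: intersection lies outside the first quadrant.
hummus + avocado with both targets exact would need a negative amount; discard.
The minimum over all feasible corners is $5.85.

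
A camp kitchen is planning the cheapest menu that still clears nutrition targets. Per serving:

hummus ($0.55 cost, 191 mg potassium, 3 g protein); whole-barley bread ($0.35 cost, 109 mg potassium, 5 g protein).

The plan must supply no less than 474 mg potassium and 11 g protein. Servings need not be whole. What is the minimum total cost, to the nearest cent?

hummus only: max(474/191, 11/3) = 3.667 servings → $2.02.
whole-barley bread only: max(474/109, 11/5) = 4.349 servings → $1.52.
hummus + whole-barley bread with both tight: 1.865 servings and 1.081 servings → $1.40.
The minimum over all feasible corners is $1.40.

$1.40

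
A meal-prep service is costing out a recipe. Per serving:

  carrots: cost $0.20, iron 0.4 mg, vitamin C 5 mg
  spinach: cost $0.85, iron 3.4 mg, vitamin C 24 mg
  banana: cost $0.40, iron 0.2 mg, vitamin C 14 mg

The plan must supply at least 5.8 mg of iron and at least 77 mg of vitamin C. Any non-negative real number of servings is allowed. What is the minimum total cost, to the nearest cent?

Two binding constraints pin down two serving amounts, so the optimal mix uses at most two foods. The candidates are each food alone (scaled to the tighter of iron/vitamin C) and each pair with both constraints tight.
carrots only: max(5.8/0.4, 77/5) = 15.4 servings → $3.08.
spinach only: max(5.8/3.4, 77/24) = 3.208 servings → $2.73.
banana only: max(5.8/0.2, 77/14) = 29 servings → $11.60.
carrots + spinach: the both-tight solution has a negative serving — not a feasible corner.
carrots + banana with both tight: 14.3 servings and 0.3913 servings → $3.02.
spinach + banana with both tight: 1.537 servings and 2.864 servings → $2.45.
So the least-cost plan costs $2.45.

$2.45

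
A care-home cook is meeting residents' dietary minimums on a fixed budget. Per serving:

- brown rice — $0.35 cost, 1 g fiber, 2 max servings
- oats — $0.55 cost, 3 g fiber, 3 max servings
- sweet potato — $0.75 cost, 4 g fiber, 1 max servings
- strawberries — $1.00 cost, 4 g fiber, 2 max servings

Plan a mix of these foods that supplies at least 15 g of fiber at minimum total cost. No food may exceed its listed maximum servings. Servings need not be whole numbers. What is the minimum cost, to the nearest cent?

$2.90

Cost per g of fiber: oats $0.1833, sweet potato $0.1875, strawberries $0.2500, brown rice $0.3500.
Take 3 servings of oats: +9.0 g fiber for $1.65 (total $1.65, still need 6.0 g).
Take 1 serving of sweet potato: +4.0 g fiber for $0.75 (total $2.40, still need 2.0 g).
Take 0.5 servings of strawberries: +2.0 g fiber for $0.50 (total $2.90, still need 0.0 g).
Greedy by cheapest-per-g is optimal for a single linear constraint, so the minimum cost is $2.90.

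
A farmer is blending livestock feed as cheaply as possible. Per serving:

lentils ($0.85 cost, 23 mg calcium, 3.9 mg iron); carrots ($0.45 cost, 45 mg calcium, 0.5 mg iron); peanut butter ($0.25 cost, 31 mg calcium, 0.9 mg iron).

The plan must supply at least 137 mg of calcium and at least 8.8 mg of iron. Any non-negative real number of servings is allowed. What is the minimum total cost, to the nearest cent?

$2.10

lentils only: max(137/23, 8.8/3.9) = 5.957 servings → $5.06.
carrots only: max(137/45, 8.8/0.5) = 17.6 servings → $7.92.
peanut butter only: max(137/31, 8.8/0.9) = 9.778 servings → $2.44.
lentils + carrots with both tight: 1.997 servings and 2.024 servings → $2.61.
lentils + peanut butter with both tight: 1.492 servings and 3.312 servings → $2.10.
carrots + peanut butter with both targets exact would need a negative amount; discard.
The minimum over all feasible corners is $2.10.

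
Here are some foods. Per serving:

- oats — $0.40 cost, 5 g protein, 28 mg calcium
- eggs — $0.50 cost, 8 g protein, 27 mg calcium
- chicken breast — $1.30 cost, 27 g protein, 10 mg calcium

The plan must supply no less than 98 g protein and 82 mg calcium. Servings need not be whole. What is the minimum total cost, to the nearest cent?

$4.94

With two linear requirements the optimum uses one or two foods; enumerate the corners.
oats only: max(98/5, 82/28) = 19.6 servings → $7.84.
eggs only: max(98/8, 82/27) = 12.25 servings → $6.12.
chicken breast only: max(98/27, 82/10) = 8.2 servings → $10.66.
oats + eggs with both targets exact would need a negative amount; discard.
oats + chicken breast with both tight: 1.748 servings and 3.306 servings → $5.00.
eggs + chicken breast with both tight: 1.901 servings and 3.066 servings → $4.94.
The minimum over all feasible corners is $4.94.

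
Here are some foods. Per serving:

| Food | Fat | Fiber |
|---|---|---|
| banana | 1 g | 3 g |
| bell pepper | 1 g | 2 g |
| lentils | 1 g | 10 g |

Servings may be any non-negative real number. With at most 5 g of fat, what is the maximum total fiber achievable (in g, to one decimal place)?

Fiber per g fat: lentils 10, banana 3, bell pepper 2.
With no serving limits, spend the whole fat allowance on lentils: 5 g / 1 g × 10 g = 50.0 g.

50.0 g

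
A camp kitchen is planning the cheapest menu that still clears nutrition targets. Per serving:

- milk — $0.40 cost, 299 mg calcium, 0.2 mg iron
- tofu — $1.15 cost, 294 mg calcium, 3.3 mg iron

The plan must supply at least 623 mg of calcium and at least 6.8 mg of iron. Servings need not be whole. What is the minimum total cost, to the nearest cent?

With two linear requirements the optimum uses one or two foods; enumerate the corners.
milk only: max(623/299, 6.8/0.2) = 34 servings → $13.60.
tofu only: max(623/294, 6.8/3.3) = 2.119 servings → $2.44.
milk + tofu with both tight: 0.06111 servings and 2.057 servings → $2.39.
The minimum over all feasible corners is $2.39.

$2.39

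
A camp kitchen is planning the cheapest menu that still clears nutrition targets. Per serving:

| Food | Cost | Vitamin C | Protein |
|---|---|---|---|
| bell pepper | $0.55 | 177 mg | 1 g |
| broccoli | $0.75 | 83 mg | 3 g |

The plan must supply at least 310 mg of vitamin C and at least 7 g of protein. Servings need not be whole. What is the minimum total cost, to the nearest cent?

Minimising a linear cost over {vitamin C ≥ 310, protein ≥ 7, servings ≥ 0} — the optimum is at a vertex, using one or two foods.
bell pepper only: max(310/177, 7/1) = 7 servings → $3.85.
broccoli only: max(310/83, 7/3) = 3.735 servings → $2.80.
bell pepper + broccoli with both tight: 0.779 servings and 2.074 servings → $1.98.
Cheapest feasible corner: $1.98.

$1.98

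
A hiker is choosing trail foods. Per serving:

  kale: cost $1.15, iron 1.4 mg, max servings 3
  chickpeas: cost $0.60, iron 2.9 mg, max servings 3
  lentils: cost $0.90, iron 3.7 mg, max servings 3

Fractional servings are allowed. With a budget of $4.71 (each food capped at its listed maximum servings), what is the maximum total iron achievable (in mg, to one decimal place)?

Iron per dollar: chickpeas 4.833, lentils 4.111, kale 1.217.
Take 3 servings of chickpeas: spends $1.80, +8.7 mg iron (running total 8.7 mg).
Take 3 servings of lentils: spends $2.70, +11.1 mg iron (running total 19.8 mg).
Take 0.1826 servings of kale: spends $0.21, +0.3 mg iron (running total 20.1 mg).
Filling greedily by iron-per-dollar is optimal for one linear limit, giving 20.1 mg.

20.1 mg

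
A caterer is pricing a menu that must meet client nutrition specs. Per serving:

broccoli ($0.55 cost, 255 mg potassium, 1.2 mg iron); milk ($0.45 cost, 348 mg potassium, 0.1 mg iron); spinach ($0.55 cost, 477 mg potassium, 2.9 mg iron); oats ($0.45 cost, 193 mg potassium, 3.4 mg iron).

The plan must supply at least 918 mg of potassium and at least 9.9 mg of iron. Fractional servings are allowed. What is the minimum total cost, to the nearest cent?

The cheapest plan sits at a corner of the feasible region — with two constraints it uses at most two foods.
broccoli only: max(918/255, 9.9/1.2) = 8.25 servings → $4.54.
milk only: max(918/348, 9.9/0.1) = 99 servings → $44.55.
spinach only: max(918/477, 9.9/2.9) = 3.414 servings → $1.88.
oats only: max(918/193, 9.9/3.4) = 4.756 servings → $2.14.
broccoli + milk: the both-tight solution has a negative serving — not a feasible corner.
broccoli + spinach: the both-tight solution has a negative serving — not a feasible corner.
broccoli + oats with both tight: 1.905 servings and 2.239 servings → $2.06.
milk + spinach: the both-tight solution has a negative serving — not a feasible corner.
milk + oats with both tight: 1.04 servings and 2.881 servings → $1.76.
spinach + oats with both tight: 1.14 servings and 1.94 servings → $1.50.
So the least-cost plan costs $1.50.

$1.50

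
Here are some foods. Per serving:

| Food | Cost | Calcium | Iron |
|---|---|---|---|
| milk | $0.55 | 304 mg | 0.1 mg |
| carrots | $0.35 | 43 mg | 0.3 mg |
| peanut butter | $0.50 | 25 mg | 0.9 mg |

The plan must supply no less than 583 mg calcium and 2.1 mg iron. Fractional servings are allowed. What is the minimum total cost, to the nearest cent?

Two binding constraints pin down two serving amounts, so the optimal mix uses at most two foods. The candidates are each food alone (scaled to the tighter of calcium/iron) and each pair with both constraints tight.
milk only: max(583/304, 2.1/0.1) = 21 servings → $11.55.
carrots only: max(583/43, 2.1/0.3) = 13.56 servings → $4.75.
peanut butter only: max(583/25, 2.1/0.9) = 23.32 servings → $11.66.
milk + carrots with both tight: 0.9735 servings and 6.675 servings → $2.87.
milk + peanut butter with both tight: 1.742 servings and 2.14 servings → $2.03.
carrots + peanut butter with both targets exact would need a negative amount; discard.
The minimum over all feasible corners is $2.03.

$2.03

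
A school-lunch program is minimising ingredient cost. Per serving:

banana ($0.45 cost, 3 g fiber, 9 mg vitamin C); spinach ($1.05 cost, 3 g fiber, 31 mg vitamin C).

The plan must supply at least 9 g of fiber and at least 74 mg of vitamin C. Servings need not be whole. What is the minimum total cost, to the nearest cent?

$2.63

Compare the cost at each extreme point of the feasible region.
banana only: max(9/3, 74/9) = 8.222 servings → $3.70.
spinach only: max(9/3, 74/31) = 3 servings → $3.15.
banana + spinach with both tight: 0.8636 servings and 2.136 servings → $2.63.
So the least-cost plan costs $2.63.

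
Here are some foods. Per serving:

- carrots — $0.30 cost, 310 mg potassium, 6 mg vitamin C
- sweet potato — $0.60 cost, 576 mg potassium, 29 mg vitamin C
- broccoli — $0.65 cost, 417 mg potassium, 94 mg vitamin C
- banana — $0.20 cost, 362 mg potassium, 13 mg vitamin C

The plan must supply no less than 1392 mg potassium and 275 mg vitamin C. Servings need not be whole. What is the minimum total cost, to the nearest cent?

carrots only: max(1392/310, 275/6) = 45.83 servings → $13.75.
sweet potato only: max(1392/576, 275/29) = 9.483 servings → $5.69.
broccoli only: max(1392/417, 275/94) = 3.338 servings → $2.17.
banana only: max(1392/362, 275/13) = 21.15 servings → $4.23.
carrots + sweet potato: the both-tight solution has a negative serving — not a feasible corner.
carrots + broccoli with both tight: 0.6071 servings and 2.887 servings → $2.06.
carrots + banana: the both-tight solution has a negative serving — not a feasible corner.
sweet potato + broccoli with both tight: 0.3846 servings and 2.807 servings → $2.06.
sweet potato + banana: intersection lies outside the first quadrant.
broccoli + banana with both tight: 2.847 servings and 0.5654 servings → $1.96.
So the least-cost plan costs $1.96.

$1.96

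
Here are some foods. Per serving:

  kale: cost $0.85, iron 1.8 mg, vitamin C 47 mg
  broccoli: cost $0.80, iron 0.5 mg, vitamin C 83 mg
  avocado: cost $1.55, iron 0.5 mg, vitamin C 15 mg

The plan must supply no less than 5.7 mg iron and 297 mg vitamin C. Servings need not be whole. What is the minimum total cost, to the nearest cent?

$3.89

The cheapest plan sits at a corner of the feasible region — with two constraints it uses at most two foods.
kale only: max(5.7/1.8, 297/47) = 6.319 servings → $5.37.
broccoli only: max(5.7/0.5, 297/83) = 11.4 servings → $9.12.
avocado only: max(5.7/0.5, 297/15) = 19.8 servings → $30.69.
kale + broccoli with both tight: 2.578 servings and 2.118 servings → $3.89.
kale + avocado: the both-tight solution has a negative serving — not a feasible corner.
broccoli + avocado with both tight: 1.853 servings and 9.547 servings → $16.28.
Cheapest feasible corner: $3.89.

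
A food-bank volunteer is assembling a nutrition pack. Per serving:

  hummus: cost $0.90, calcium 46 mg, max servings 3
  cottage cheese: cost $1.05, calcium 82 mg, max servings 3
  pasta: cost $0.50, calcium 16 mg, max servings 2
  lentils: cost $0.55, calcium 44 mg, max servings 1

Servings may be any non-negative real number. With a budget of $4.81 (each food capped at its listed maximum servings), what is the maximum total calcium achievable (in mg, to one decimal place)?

Calcium per dollar: lentils 80, cottage cheese 78.1, hummus 51.11, pasta 32.
Take 1 serving of lentils: spends $0.55, +44.0 mg calcium (running total 44.0 mg).
Take 3 servings of cottage cheese: spends $3.15, +246.0 mg calcium (running total 290.0 mg).
Take 1.233 servings of hummus: spends $1.11, +56.7 mg calcium (running total 346.7 mg).
Filling greedily by calcium-per-dollar is optimal for one linear limit, giving 346.7 mg.

346.7 mg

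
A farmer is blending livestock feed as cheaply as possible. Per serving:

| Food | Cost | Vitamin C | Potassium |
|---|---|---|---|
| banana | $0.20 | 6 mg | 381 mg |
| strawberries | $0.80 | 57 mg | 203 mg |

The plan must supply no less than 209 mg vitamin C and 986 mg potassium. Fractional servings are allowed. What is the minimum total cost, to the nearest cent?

An LP optimum is at a vertex; with two nutrient constraints at most two foods are used. Check each candidate.
banana only: max(209/6, 986/381) = 34.83 servings → $6.97.
strawberries only: max(209/57, 986/203) = 4.857 servings → $3.89.
banana + strawberries with both tight: 0.672 servings and 3.596 servings → $3.01.
The minimum over all feasible corners is $3.01.

$3.01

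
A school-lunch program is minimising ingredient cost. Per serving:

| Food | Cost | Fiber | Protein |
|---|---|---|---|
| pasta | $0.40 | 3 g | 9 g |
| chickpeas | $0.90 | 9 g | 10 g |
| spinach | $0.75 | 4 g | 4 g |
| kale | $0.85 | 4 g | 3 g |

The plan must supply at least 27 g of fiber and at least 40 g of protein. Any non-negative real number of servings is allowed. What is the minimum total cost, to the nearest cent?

Minimising a linear cost over {fiber ≥ 27, protein ≥ 40, servings ≥ 0} — the optimum is at a vertex, using one or two foods.
pasta only: max(27/3, 40/9) = 9 servings → $3.60.
chickpeas only: max(27/9, 40/10) = 4 servings → $3.60.
spinach only: max(27/4, 40/4) = 10 servings → $7.50.
kale only: max(27/4, 40/3) = 13.33 servings → $11.33.
pasta + chickpeas with both tight: 1.765 servings and 2.412 servings → $2.88.
pasta + spinach with both tight: 2.167 servings and 5.125 servings → $4.71.
pasta + kale with both tight: 2.926 servings and 4.556 servings → $5.04.
chickpeas + spinach: intersection lies outside the first quadrant.
chickpeas + kale with both targets exact would need a negative amount; discard.
spinach + kale: the both-tight solution has a negative serving — not a feasible corner.
The minimum over all feasible corners is $2.88.

$2.88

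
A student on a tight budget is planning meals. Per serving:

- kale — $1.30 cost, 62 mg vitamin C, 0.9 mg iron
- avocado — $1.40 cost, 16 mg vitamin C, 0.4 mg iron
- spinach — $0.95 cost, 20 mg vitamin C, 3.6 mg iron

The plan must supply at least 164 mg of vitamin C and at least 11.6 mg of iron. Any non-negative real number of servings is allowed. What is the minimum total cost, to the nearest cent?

$4.92

With two linear requirements the optimum uses one or two foods; enumerate the corners.
kale only: max(164/62, 11.6/0.9) = 12.89 servings → $16.76.
avocado only: max(164/16, 11.6/0.4) = 29 servings → $40.60.
spinach only: max(164/20, 11.6/3.6) = 8.2 servings → $7.79.
kale + avocado: the both-tight solution has a negative serving — not a feasible corner.
kale + spinach with both tight: 1.747 servings and 2.786 servings → $4.92.
avocado + spinach with both tight: 7.226 servings and 2.419 servings → $12.41.
So the least-cost plan costs $4.92.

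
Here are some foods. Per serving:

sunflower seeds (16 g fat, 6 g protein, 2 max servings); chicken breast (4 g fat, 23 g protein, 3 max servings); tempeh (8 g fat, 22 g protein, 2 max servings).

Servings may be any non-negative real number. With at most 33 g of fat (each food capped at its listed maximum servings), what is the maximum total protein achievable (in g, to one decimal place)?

Protein per g fat: chicken breast 5.75, tempeh 2.75, sunflower seeds 0.375.
Take 3 servings of chicken breast: uses 12 g fat, +69.0 g protein (running total 69.0 g).
Take 2 servings of tempeh: uses 16 g fat, +44.0 g protein (running total 113.0 g).
Take 0.3125 servings of sunflower seeds: uses 5 g fat, +1.9 g protein (running total 114.9 g).
Greedy by best ratio exhausts the fat allowance optimally: 114.9 g.

114.9 g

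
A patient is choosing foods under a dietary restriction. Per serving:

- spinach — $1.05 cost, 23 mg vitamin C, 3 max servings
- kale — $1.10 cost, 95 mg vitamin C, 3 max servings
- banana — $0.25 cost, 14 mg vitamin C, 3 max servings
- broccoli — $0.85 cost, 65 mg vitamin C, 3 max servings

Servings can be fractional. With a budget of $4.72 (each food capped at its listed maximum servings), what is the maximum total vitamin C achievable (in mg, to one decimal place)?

Vitamin C per dollar: kale 86.36, broccoli 76.47, banana 56, spinach 21.9.
Take 3 servings of kale: spends $3.30, +285.0 mg vitamin C (running total 285.0 mg).
Take 1.671 servings of broccoli: spends $1.42, +108.6 mg vitamin C (running total 393.6 mg).
Filling greedily by vitamin C-per-dollar is optimal for one linear limit, giving 393.6 mg.

393.6 mg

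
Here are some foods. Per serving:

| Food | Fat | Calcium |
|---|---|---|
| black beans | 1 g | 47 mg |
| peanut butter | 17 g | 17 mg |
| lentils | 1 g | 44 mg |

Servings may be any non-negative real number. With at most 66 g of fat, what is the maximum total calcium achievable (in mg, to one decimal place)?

3102.0 mg

Calcium per g fat: black beans 47, lentils 44, peanut butter 1.
With no serving limits, spend the whole fat allowance on black beans: 66 g / 1 g × 47 mg = 3102.0 mg.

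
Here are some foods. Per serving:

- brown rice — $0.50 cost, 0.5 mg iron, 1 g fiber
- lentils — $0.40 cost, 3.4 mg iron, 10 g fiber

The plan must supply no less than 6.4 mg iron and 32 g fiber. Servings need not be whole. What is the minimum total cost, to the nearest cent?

With two linear requirements the optimum uses one or two foods; enumerate the corners.
brown rice only: max(6.4/0.5, 32/1) = 32 servings → $16.00.
lentils only: max(6.4/3.4, 32/10) = 3.2 servings → $1.28.
brown rice + lentils with both targets exact would need a negative amount; discard.
The minimum over all feasible corners is $1.28.

$1.28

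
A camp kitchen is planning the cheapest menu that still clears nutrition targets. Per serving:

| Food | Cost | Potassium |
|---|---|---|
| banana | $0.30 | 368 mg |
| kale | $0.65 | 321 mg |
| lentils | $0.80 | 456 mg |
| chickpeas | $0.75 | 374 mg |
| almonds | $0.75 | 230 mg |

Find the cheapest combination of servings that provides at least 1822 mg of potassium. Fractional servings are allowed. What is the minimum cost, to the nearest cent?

$1.49

Cost per mg of potassium: banana $0.0008, lentils $0.0018, chickpeas $0.0020, kale $0.0020, almonds $0.0033.
With no serving limits, use only banana: 1822 mg / 368 mg = 4.951 servings × $0.30 = $1.49.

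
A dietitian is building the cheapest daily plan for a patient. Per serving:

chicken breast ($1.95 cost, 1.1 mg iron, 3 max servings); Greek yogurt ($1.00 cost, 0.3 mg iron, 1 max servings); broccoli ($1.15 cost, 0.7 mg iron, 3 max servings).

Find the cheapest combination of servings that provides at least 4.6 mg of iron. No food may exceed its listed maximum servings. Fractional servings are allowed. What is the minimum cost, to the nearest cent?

Cost per mg of iron: broccoli $1.6429, chicken breast $1.7727, Greek yogurt $3.3333.
Take 3 servings of broccoli: +2.1 mg iron for $3.45 (total $3.45, still need 2.5 mg).
Take 2.273 servings of chicken breast: +2.5 mg iron for $4.43 (total $7.88, still need 0.0 mg).
Filling from the cheapest source first is optimal under one linear minimum: $7.88.

$7.88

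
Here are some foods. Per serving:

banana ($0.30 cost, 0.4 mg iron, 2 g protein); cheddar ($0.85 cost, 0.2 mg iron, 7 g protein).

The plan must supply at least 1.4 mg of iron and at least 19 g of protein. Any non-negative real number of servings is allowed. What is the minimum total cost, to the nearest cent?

$2.45

banana only: max(1.4/0.4, 19/2) = 9.5 servings → $2.85.
cheddar only: max(1.4/0.2, 19/7) = 7 servings → $5.95.
banana + cheddar with both tight: 2.5 servings and 2 servings → $2.45.
So the least-cost plan costs $2.45.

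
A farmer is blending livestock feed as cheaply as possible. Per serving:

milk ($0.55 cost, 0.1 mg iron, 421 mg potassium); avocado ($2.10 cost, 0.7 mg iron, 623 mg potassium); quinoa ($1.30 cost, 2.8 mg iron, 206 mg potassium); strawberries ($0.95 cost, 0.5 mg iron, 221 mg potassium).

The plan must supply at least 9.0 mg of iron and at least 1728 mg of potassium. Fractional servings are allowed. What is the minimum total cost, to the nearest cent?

$5.48

milk only: max(9.0/0.1, 1728/421) = 90 servings → $49.50.
avocado only: max(9.0/0.7, 1728/623) = 12.86 servings → $27.00.
quinoa only: max(9.0/2.8, 1728/206) = 8.388 servings → $10.90.
strawberries only: max(9.0/0.5, 1728/221) = 18 servings → $17.10.
milk + avocado: intersection lies outside the first quadrant.
milk + quinoa with both tight: 2.577 servings and 3.122 servings → $5.48.
milk + strawberries: the both-tight solution has a negative serving — not a feasible corner.
avocado + quinoa with both tight: 1.865 servings and 2.748 servings → $7.49.
avocado + strawberries: intersection lies outside the first quadrant.
quinoa + strawberries with both tight: 2.181 servings and 5.786 servings → $8.33.
Cheapest feasible corner: $5.48.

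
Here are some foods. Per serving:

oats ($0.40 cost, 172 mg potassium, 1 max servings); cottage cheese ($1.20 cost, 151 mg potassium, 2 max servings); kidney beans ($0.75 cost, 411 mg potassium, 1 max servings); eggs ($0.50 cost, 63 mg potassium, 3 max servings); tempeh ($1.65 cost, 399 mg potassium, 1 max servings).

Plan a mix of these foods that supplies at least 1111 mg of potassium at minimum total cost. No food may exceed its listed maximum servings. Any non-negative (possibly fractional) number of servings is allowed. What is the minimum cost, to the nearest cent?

Cost per mg of potassium: kidney beans $0.0018, oats $0.0023, tempeh $0.0041, eggs $0.0079, cottage cheese $0.0079.
Take 1 serving of kidney beans: +411.0 mg potassium for $0.75 (total $0.75, still need 700.0 mg).
Take 1 serving of oats: +172.0 mg potassium for $0.40 (total $1.15, still need 528.0 mg).
Take 1 serving of tempeh: +399.0 mg potassium for $1.65 (total $2.80, still need 129.0 mg).
Take 2.048 servings of eggs: +129.0 mg potassium for $1.02 (total $3.82, still need 0.0 mg).
Greedy by cheapest-per-mg is optimal for a single linear constraint, so the minimum cost is $3.82.

$3.82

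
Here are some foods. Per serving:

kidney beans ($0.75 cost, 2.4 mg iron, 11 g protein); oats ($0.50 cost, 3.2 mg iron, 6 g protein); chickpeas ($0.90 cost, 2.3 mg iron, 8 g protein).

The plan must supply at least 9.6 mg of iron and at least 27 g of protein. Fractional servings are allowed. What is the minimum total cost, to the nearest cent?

$2.02

The cheapest plan sits at a corner of the feasible region — with two constraints it uses at most two foods.
kidney beans only: max(9.6/2.4, 27/11) = 4 servings → $3.00.
oats only: max(9.6/3.2, 27/6) = 4.5 servings → $2.25.
chickpeas only: max(9.6/2.3, 27/8) = 4.174 servings → $3.76.
kidney beans + oats with both tight: 1.385 servings and 1.962 servings → $2.02.
kidney beans + chickpeas with both targets exact would need a negative amount; discard.
oats + chickpeas with both tight: 1.246 servings and 2.441 servings → $2.82.
So the least-cost plan costs $2.02.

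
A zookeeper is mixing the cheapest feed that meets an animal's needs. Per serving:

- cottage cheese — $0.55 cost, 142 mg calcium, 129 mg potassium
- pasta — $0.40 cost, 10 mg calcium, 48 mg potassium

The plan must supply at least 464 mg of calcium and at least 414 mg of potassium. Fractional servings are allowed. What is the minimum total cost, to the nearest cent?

$1.80

An LP optimum is at a vertex; with two nutrient constraints at most two foods are used. Check each candidate.
cottage cheese only: max(464/142, 414/129) = 3.268 servings → $1.80.
pasta only: max(464/10, 414/48) = 46.4 servings → $18.56.
cottage cheese + pasta: intersection lies outside the first quadrant.
So the least-cost plan costs $1.80.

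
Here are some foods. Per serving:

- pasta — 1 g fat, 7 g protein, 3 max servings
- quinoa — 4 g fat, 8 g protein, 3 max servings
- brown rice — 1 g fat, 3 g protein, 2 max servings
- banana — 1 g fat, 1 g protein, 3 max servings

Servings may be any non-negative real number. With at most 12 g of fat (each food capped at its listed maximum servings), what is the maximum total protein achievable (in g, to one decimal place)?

41.0 g

Protein per g fat: pasta 7, brown rice 3, quinoa 2, banana 1.
Take 3 servings of pasta: uses 3 g fat, +21.0 g protein (running total 21.0 g).
Take 2 servings of brown rice: uses 2 g fat, +6.0 g protein (running total 27.0 g).
Take 1.75 servings of quinoa: uses 7 g fat, +14.0 g protein (running total 41.0 g).
Filling greedily by protein-per-g fat is optimal for one linear limit, giving 41.0 g.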